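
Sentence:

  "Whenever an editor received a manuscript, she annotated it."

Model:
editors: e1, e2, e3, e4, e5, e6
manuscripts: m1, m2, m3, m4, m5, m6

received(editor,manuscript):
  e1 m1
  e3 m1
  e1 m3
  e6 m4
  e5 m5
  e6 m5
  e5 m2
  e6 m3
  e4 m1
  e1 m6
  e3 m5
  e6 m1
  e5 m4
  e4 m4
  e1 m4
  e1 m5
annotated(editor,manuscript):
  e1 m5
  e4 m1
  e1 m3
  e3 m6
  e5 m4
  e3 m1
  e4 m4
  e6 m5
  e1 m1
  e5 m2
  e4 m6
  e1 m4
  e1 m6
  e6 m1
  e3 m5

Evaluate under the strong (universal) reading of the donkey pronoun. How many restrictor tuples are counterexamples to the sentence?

"it" takes "a manuscript" as antecedent — a donkey pronoun bound across the clause boundary.
Strong reading: for every (e,m) with received(e,m), annotated(e,m).
Restrictor pairs: (e1,m1) ✓  (e1,m3) ✓  (e1,m4) ✓  (e1,m5) ✓  (e1,m6) ✓  (e3,m1) ✓  (e3,m5) ✓  (e4,m1) ✓  (e4,m4) ✓  (e5,m2) ✓  (e5,m4) ✓  (e5,m5) ✗  (e6,m1) ✓  (e6,m3) ✗  (e6,m4) ✗  (e6,m5) ✓
Counterexamples (restrictor pairs failing the scope): 3.

3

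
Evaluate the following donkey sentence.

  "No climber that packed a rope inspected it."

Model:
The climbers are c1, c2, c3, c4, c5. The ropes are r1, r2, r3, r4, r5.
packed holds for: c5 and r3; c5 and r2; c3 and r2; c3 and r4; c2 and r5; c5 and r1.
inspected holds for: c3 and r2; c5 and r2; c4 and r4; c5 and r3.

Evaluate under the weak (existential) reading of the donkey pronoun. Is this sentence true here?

"it" takes "a rope" as antecedent — a donkey pronoun bound across the clause boundary.
Truth condition: for no (c,r) with packed(c,r) does inspected(c,r) hold.
Restrictor pairs — does the scope hold? (c2,r5):fails  (c3,r2):holds  (c3,r4):fails  (c5,r1):fails  (c5,r2):holds  (c5,r3):holds
Scope holds for 3 pair(s), so the sentence is false.

False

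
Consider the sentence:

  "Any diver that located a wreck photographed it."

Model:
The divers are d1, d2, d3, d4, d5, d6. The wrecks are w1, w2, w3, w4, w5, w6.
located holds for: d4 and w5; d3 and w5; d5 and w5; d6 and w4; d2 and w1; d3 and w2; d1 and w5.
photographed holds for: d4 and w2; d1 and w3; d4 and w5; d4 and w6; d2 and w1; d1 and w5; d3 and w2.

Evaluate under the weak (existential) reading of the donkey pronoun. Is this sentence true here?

"it" takes "a wreck" as antecedent — a donkey pronoun bound across the clause boundary.
Weak reading: every diver d with some located-wreck has at least one located-wreck w such that photographed(d,w).
Per diver: d1:✓  d2:✓  d3:✓  d4:✓  d5:✗  d6:✗
d5 has no witness among its located-wrecks.

False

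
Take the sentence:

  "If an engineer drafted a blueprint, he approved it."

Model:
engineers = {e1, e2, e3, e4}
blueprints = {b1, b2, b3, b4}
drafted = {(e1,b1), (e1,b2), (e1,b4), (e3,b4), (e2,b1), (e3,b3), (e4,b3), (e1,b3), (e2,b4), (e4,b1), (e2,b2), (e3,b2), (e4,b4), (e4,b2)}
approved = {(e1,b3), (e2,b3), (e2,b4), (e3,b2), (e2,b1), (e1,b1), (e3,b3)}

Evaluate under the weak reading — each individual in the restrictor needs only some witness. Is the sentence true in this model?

False

"it" takes "a blueprint" as antecedent — a donkey pronoun bound across the clause boundary.
Weak reading: every engineer e with some drafted-blueprint has at least one drafted-blueprint b such that approved(e,b).
Per engineer: e1:✓  e2:✓  e3:✓  e4:✗
e4 has no witness among its drafted-blueprints.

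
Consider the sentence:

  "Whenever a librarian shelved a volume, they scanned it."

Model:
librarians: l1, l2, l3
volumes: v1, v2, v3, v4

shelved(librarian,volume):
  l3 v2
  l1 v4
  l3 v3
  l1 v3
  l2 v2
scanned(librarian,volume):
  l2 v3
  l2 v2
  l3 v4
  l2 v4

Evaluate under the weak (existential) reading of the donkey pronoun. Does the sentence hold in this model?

False

"it" takes "a volume" as antecedent — a donkey pronoun bound across the clause boundary.
Weak reading: every librarian l with some shelved-volume has at least one shelved-volume v such that scanned(l,v).
Per librarian: l1:✗  l2:✓  l3:✗
l1 has no witness among its shelved-volumes.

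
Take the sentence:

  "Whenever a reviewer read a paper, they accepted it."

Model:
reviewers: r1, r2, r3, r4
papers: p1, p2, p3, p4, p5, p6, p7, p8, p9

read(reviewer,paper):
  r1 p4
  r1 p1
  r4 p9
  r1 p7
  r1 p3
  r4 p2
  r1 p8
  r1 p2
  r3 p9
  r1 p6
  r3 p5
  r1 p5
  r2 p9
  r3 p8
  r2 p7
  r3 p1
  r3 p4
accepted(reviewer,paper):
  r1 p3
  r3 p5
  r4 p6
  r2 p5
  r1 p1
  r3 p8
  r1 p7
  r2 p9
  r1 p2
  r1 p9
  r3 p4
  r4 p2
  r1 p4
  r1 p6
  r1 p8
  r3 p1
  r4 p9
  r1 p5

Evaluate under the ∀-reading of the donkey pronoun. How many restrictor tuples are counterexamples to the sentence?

"it" takes "a paper" as antecedent — a donkey pronoun bound across the clause boundary.
Strong reading: for every (r,p) with read(r,p), accepted(r,p).
Restrictor pairs: (r1,p1) ✓  (r1,p2) ✓  (r1,p3) ✓  (r1,p4) ✓  (r1,p5) ✓  (r1,p6) ✓  (r1,p7) ✓  (r1,p8) ✓  (r2,p7) ✗  (r2,p9) ✓  (r3,p1) ✓  (r3,p4) ✓  (r3,p5) ✓  (r3,p8) ✓  (r3,p9) ✗  (r4,p2) ✓  (r4,p9) ✓
Counterexamples (restrictor pairs failing the scope): 2.

2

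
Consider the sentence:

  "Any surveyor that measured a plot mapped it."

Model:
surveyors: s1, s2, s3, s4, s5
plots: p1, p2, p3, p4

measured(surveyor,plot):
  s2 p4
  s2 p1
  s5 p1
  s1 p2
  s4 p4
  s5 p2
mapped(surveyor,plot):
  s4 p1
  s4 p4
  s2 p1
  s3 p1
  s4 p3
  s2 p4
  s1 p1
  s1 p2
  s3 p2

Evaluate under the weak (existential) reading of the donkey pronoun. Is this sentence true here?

False

"it" takes "a plot" as antecedent — a donkey pronoun bound across the clause boundary.
Weak reading: every surveyor s with some measured-plot has at least one measured-plot p such that mapped(s,p).
Per surveyor: s1:✓  s2:✓  s4:✓  s5:✗
s5 has no witness among its measured-plots.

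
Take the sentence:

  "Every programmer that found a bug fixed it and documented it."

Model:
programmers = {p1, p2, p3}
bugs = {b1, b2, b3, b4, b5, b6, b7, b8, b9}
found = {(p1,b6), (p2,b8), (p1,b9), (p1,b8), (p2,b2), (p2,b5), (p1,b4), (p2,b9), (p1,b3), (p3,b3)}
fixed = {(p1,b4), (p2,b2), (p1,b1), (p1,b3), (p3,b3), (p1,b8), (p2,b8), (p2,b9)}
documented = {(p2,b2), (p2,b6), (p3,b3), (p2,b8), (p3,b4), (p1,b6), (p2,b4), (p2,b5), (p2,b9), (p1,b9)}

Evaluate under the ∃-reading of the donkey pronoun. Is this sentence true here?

"it" takes "a bug" as antecedent — a donkey pronoun bound across the clause boundary.
Weak reading: every programmer p with some found-bug has at least one found-bug b such that fixed(p,b) ∧ documented(p,b).
Per programmer: p1:✗  p2:✓  p3:✓
p1 has no witness among its found-bugs.

False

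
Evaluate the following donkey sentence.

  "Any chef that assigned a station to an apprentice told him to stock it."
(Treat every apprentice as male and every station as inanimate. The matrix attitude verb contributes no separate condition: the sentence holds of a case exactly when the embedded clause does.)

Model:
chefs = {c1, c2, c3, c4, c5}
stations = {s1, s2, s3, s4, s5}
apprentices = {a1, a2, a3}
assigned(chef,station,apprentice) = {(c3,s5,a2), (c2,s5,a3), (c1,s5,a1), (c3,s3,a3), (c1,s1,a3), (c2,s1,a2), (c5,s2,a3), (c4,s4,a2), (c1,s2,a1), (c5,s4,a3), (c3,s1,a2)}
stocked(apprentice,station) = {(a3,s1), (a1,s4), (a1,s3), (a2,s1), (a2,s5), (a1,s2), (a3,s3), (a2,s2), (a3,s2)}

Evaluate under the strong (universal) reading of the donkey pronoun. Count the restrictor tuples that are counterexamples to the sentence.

4

"him" takes "an apprentice" as antecedent and "it" takes "a station"; both are donkey pronouns co-varying with the restrictor.
Strong reading: for every (c,s,a) with assigned(c,s,a), stocked(a,s).
Restrictor triples: (c1,s1,a3)→stocked(a3,s1) ✓  (c1,s2,a1)→stocked(a1,s2) ✓  (c1,s5,a1)→stocked(a1,s5) ✗  (c2,s1,a2)→stocked(a2,s1) ✓  (c2,s5,a3)→stocked(a3,s5) ✗  (c3,s1,a2)→stocked(a2,s1) ✓  (c3,s3,a3)→stocked(a3,s3) ✓  (c3,s5,a2)→stocked(a2,s5) ✓  (c4,s4,a2)→stocked(a2,s4) ✗  (c5,s2,a3)→stocked(a3,s2) ✓  (c5,s4,a3)→stocked(a3,s4) ✗
Counterexamples (restrictor triples failing the scope): 4.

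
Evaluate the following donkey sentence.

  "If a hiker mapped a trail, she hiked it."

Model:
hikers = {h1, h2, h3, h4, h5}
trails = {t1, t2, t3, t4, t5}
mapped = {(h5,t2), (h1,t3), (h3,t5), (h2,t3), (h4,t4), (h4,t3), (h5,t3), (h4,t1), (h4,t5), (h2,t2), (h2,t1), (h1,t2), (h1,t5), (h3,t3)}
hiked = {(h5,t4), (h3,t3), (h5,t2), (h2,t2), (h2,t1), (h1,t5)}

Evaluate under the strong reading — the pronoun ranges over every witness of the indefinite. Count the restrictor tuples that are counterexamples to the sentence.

9

"it" takes "a trail" as antecedent — a donkey pronoun bound across the clause boundary.
Strong reading: for every (h,t) with mapped(h,t), hiked(h,t).
Restrictor pairs: (h1,t2) ✗  (h1,t3) ✗  (h1,t5) ✓  (h2,t1) ✓  (h2,t2) ✓  (h2,t3) ✗  (h3,t3) ✓  (h3,t5) ✗  (h4,t1) ✗  (h4,t3) ✗  (h4,t4) ✗  (h4,t5) ✗  (h5,t2) ✓  (h5,t3) ✗
Counterexamples (restrictor pairs failing the scope): 9.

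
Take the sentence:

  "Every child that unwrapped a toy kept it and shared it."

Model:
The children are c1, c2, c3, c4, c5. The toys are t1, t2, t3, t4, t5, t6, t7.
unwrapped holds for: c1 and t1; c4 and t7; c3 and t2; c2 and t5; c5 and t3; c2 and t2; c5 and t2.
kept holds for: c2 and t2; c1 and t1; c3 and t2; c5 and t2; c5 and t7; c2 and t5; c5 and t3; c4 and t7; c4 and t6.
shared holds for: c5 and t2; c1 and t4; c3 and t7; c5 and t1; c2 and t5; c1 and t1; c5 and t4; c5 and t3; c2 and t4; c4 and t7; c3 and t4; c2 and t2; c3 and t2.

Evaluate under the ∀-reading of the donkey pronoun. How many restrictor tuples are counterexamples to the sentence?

0

"it" takes "a toy" as antecedent — a donkey pronoun bound across the clause boundary.
Strong reading: for every (c,t) with unwrapped(c,t), kept(c,t) ∧ shared(c,t).
Restrictor pairs: (c1,t1) ✓  (c2,t2) ✓  (c2,t5) ✓  (c3,t2) ✓  (c4,t7) ✓  (c5,t2) ✓  (c5,t3) ✓
Counterexamples (restrictor pairs failing the scope): 0.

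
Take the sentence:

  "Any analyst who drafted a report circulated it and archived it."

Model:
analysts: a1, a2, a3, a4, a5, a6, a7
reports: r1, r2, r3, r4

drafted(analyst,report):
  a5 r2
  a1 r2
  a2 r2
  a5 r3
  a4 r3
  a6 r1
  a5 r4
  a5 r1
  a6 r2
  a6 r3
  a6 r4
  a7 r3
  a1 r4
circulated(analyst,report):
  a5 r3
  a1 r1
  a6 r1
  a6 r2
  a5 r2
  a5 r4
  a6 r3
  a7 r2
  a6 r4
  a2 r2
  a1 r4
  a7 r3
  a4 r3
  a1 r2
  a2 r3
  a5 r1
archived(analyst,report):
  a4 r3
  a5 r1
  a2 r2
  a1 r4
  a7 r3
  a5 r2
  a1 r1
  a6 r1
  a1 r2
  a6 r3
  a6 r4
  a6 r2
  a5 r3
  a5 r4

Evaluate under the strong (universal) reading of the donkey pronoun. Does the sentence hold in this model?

True

"it" takes "a report" as antecedent — a donkey pronoun bound across the clause boundary.
Strong reading: for every (a,r) with drafted(a,r), circulated(a,r) ∧ archived(a,r).
Restrictor pairs: (a1,r2) ✓  (a1,r4) ✓  (a2,r2) ✓  (a4,r3) ✓  (a5,r1) ✓  (a5,r2) ✓  (a5,r3) ✓  (a5,r4) ✓  (a6,r1) ✓  (a6,r2) ✓  (a6,r3) ✓  (a6,r4) ✓  (a7,r3) ✓
Every restrictor pair satisfies the scope.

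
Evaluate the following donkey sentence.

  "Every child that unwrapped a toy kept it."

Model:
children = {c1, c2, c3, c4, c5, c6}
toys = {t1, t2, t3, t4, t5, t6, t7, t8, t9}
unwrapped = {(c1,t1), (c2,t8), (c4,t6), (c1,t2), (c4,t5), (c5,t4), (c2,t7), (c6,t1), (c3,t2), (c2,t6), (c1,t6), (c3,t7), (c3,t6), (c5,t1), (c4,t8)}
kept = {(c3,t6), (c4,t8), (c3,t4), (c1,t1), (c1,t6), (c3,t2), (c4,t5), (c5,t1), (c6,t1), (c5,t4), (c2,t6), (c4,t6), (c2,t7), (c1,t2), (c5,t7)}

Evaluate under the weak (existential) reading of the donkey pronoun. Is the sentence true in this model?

True

"it" takes "a toy" as antecedent — a donkey pronoun bound across the clause boundary.
Weak reading: every child c with some unwrapped-toy has at least one unwrapped-toy t such that kept(c,t).
Per child: c1:✓  c2:✓  c3:✓  c4:✓  c5:✓  c6:✓
Every child in the restrictor has a witness.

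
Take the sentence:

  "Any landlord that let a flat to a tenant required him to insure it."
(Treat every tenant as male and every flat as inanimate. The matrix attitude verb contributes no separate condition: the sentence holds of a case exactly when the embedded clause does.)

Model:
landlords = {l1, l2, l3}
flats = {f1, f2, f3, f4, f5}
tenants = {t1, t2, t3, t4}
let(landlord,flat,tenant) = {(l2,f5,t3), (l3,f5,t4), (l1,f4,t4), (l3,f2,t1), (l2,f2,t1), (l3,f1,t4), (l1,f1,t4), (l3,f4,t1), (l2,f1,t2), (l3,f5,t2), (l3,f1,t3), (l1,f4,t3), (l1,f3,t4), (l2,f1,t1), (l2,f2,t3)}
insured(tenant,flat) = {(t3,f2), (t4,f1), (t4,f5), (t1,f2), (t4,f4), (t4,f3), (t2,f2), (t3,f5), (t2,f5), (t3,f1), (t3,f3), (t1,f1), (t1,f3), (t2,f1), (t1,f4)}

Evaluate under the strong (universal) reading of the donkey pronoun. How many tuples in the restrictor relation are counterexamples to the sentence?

"him" takes "a tenant" as antecedent and "it" takes "a flat"; both are donkey pronouns co-varying with the restrictor.
Strong reading: for every (l,f,t) with let(l,f,t), insured(t,f).
Restrictor triples: (l1,f1,t4)→insured(t4,f1) ✓  (l1,f3,t4)→insured(t4,f3) ✓  (l1,f4,t3)→insured(t3,f4) ✗  (l1,f4,t4)→insured(t4,f4) ✓  (l2,f1,t1)→insured(t1,f1) ✓  (l2,f1,t2)→insured(t2,f1) ✓  (l2,f2,t1)→insured(t1,f2) ✓  (l2,f2,t3)→insured(t3,f2) ✓  (l2,f5,t3)→insured(t3,f5) ✓  (l3,f1,t3)→insured(t3,f1) ✓  (l3,f1,t4)→insured(t4,f1) ✓  (l3,f2,t1)→insured(t1,f2) ✓  (l3,f4,t1)→insured(t1,f4) ✓  (l3,f5,t2)→insured(t2,f5) ✓  (l3,f5,t4)→insured(t4,f5) ✓
Counterexamples (restrictor triples failing the scope): 1.

1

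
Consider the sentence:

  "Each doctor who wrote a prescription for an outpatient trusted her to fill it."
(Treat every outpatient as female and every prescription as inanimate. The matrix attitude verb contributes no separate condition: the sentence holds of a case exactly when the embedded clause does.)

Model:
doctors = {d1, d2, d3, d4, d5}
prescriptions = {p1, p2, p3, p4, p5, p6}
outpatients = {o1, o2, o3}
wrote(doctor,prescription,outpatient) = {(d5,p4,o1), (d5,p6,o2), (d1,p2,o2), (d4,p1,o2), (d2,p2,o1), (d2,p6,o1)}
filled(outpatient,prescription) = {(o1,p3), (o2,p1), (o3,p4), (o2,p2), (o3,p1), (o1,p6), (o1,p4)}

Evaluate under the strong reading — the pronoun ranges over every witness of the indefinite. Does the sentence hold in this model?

"her" takes "an outpatient" as antecedent and "it" takes "a prescription"; both are donkey pronouns co-varying with the restrictor.
Strong reading: for every (d,p,o) with wrote(d,p,o), filled(o,p).
Restrictor triples: (d1,p2,o2)→filled(o2,p2) ✓  (d2,p2,o1)→filled(o1,p2) ✗  (d2,p6,o1)→filled(o1,p6) ✓  (d4,p1,o2)→filled(o2,p1) ✓  (d5,p4,o1)→filled(o1,p4) ✓  (d5,p6,o2)→filled(o2,p6) ✗
Counterexample: (d2,p2,o1) — filled(o1,p2) does not hold.

False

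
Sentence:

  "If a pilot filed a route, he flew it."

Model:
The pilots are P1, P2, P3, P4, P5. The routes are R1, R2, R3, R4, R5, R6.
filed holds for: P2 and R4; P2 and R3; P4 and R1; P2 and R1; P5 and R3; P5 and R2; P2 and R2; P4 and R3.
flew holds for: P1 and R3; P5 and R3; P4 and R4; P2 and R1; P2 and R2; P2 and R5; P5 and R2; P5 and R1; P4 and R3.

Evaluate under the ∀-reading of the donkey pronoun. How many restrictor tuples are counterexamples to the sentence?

"it" takes "a route" as antecedent — a donkey pronoun bound across the clause boundary.
Strong reading: for every (p,r) with filed(p,r), flew(p,r).
Restrictor pairs: (P2,R1) ✓  (P2,R2) ✓  (P2,R3) ✗  (P2,R4) ✗  (P4,R1) ✗  (P4,R3) ✓  (P5,R2) ✓  (P5,R3) ✓
Counterexamples (restrictor pairs failing the scope): 3.

3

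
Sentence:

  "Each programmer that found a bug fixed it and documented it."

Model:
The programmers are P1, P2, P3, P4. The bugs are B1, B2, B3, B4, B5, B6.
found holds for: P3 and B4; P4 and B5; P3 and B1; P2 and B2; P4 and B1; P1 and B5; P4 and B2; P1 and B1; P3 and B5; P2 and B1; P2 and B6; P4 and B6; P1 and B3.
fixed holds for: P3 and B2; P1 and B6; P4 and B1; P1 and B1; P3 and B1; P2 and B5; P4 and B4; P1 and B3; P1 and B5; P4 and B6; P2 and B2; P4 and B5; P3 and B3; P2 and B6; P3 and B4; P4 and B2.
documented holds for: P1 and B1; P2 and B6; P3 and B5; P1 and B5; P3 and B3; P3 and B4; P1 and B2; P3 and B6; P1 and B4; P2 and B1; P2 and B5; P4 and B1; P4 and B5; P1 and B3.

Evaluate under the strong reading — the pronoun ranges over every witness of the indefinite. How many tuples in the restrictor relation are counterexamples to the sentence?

"it" takes "a bug" as antecedent — a donkey pronoun bound across the clause boundary.
Strong reading: for every (p,b) with found(p,b), fixed(p,b) ∧ documented(p,b).
Restrictor pairs: (P1,B1) ✓  (P1,B3) ✓  (P1,B5) ✓  (P2,B1) ✗  (P2,B2) ✗  (P2,B6) ✓  (P3,B1) ✗  (P3,B4) ✓  (P3,B5) ✗  (P4,B1) ✓  (P4,B2) ✗  (P4,B5) ✓  (P4,B6) ✗
Counterexamples (restrictor pairs failing the scope): 6.

6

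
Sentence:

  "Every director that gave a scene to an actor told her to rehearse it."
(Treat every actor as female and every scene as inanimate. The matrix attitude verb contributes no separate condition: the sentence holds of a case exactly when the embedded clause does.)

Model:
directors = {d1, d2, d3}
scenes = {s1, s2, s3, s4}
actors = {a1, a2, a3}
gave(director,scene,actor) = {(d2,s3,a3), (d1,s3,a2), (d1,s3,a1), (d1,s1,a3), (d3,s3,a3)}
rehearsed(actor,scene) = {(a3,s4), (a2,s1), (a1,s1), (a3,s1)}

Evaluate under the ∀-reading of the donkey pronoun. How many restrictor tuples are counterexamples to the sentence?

4

"her" takes "an actor" as antecedent and "it" takes "a scene"; both are donkey pronouns co-varying with the restrictor.
Strong reading: for every (d,s,a) with gave(d,s,a), rehearsed(a,s).
Restrictor triples: (d1,s1,a3)→rehearsed(a3,s1) ✓  (d1,s3,a1)→rehearsed(a1,s3) ✗  (d1,s3,a2)→rehearsed(a2,s3) ✗  (d2,s3,a3)→rehearsed(a3,s3) ✗  (d3,s3,a3)→rehearsed(a3,s3) ✗
Counterexamples (restrictor triples failing the scope): 4.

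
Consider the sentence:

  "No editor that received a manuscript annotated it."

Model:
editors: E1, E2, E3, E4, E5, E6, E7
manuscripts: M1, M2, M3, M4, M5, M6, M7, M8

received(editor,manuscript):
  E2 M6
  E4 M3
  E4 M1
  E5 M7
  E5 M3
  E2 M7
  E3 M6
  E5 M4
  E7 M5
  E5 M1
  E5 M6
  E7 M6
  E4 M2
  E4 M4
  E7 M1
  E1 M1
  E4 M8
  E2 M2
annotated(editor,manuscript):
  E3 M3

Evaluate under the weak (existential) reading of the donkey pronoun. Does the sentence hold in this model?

"it" takes "a manuscript" as antecedent — a donkey pronoun bound across the clause boundary.
Truth condition: for no (e,m) with received(e,m) does annotated(e,m) hold.
Restrictor pairs — does the scope hold? (E1,M1):fails  (E2,M2):fails  (E2,M6):fails  (E2,M7):fails  (E3,M6):fails  (E4,M1):fails  (E4,M2):fails  (E4,M3):fails  (E4,M4):fails  (E4,M8):fails  (E5,M1):fails  (E5,M3):fails  (E5,M4):fails  (E5,M6):fails  (E5,M7):fails  (E7,M1):fails  (E7,M5):fails  (E7,M6):fails
Scope holds for no restrictor pair, so the sentence is true.

True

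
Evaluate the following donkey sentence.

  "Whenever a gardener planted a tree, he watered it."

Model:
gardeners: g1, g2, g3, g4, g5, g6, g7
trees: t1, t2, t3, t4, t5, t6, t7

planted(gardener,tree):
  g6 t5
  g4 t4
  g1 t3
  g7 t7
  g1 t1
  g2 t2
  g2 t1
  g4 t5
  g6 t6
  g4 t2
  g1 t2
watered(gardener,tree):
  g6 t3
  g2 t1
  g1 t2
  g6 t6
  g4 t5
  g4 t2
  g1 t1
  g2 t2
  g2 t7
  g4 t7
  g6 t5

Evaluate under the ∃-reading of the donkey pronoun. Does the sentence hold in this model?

False

"it" takes "a tree" as antecedent — a donkey pronoun bound across the clause boundary.
Weak reading: every gardener g with some planted-tree has at least one planted-tree t such that watered(g,t).
Per gardener: g1:✓  g2:✓  g4:✓  g6:✓  g7:✗
g7 has no witness among its planted-trees.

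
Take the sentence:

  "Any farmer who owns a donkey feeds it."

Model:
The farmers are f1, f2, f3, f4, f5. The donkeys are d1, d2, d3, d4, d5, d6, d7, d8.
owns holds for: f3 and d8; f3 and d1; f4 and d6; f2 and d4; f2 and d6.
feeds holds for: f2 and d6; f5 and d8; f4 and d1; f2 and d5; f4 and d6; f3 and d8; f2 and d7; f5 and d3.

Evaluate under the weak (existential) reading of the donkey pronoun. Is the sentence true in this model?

True

"it" takes "a donkey" as antecedent — a donkey pronoun bound across the clause boundary.
Weak reading: every farmer f with some owns-donkey has at least one owns-donkey d such that feeds(f,d).
Per farmer: f2:✓  f3:✓  f4:✓
Every farmer in the restrictor has a witness.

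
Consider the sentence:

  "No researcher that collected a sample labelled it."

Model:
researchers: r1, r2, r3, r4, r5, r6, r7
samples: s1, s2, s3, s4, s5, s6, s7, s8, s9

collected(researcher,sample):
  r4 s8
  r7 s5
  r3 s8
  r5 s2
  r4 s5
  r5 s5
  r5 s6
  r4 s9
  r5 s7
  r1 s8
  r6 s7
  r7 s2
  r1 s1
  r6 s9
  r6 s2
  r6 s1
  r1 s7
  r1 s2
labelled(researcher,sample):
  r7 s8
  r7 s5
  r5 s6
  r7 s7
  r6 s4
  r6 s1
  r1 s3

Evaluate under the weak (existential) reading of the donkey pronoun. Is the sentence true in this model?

False

"it" takes "a sample" as antecedent — a donkey pronoun bound across the clause boundary.
Truth condition: for no (r,s) with collected(r,s) does labelled(r,s) hold.
Restrictor pairs — does the scope hold? (r1,s1):fails  (r1,s2):fails  (r1,s7):fails  (r1,s8):fails  (r3,s8):fails  (r4,s5):fails  (r4,s8):fails  (r4,s9):fails  (r5,s2):fails  (r5,s5):fails  (r5,s6):holds  (r5,s7):fails  (r6,s1):holds  (r6,s2):fails  (r6,s7):fails  (r6,s9):fails  (r7,s2):fails  (r7,s5):holds
Scope holds for 3 pair(s), so the sentence is false.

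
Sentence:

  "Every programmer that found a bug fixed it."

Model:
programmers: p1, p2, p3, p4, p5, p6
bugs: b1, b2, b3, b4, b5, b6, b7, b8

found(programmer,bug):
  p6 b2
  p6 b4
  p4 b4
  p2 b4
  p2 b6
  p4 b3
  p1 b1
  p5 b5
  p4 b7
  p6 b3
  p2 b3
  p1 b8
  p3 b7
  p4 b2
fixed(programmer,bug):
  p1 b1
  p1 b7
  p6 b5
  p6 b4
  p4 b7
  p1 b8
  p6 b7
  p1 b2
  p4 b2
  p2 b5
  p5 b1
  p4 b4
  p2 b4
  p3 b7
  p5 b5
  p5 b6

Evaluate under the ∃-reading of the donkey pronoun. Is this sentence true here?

True

"it" takes "a bug" as antecedent — a donkey pronoun bound across the clause boundary.
Weak reading: every programmer p with some found-bug has at least one found-bug b such that fixed(p,b).
Per programmer: p1:✓  p2:✓  p3:✓  p4:✓  p5:✓  p6:✓
Every programmer in the restrictor has a witness.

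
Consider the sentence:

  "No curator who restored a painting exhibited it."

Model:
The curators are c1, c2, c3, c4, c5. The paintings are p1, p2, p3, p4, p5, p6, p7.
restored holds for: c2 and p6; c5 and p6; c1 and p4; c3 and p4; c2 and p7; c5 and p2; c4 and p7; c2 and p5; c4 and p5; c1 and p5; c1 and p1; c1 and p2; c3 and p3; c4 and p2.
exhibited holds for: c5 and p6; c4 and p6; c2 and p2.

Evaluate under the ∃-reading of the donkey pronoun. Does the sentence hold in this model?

False

"it" takes "a painting" as antecedent — a donkey pronoun bound across the clause boundary.
Truth condition: for no (c,p) with restored(c,p) does exhibited(c,p) hold.
Restrictor pairs — does the scope hold? (c1,p1):fails  (c1,p2):fails  (c1,p4):fails  (c1,p5):fails  (c2,p5):fails  (c2,p6):fails  (c2,p7):fails  (c3,p3):fails  (c3,p4):fails  (c4,p2):fails  (c4,p5):fails  (c4,p7):fails  (c5,p2):fails  (c5,p6):holds
Scope holds for 1 pair(s), so the sentence is false.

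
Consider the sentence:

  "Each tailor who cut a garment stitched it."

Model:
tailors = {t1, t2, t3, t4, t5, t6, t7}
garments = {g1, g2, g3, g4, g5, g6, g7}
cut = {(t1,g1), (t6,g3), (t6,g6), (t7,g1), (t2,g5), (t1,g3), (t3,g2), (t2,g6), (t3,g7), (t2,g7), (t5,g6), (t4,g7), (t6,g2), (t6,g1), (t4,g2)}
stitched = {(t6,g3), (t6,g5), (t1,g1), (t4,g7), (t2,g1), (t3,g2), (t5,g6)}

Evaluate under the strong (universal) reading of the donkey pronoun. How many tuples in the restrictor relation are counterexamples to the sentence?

10

"it" takes "a garment" as antecedent — a donkey pronoun bound across the clause boundary.
Strong reading: for every (t,g) with cut(t,g), stitched(t,g).
Restrictor pairs: (t1,g1) ✓  (t1,g3) ✗  (t2,g5) ✗  (t2,g6) ✗  (t2,g7) ✗  (t3,g2) ✓  (t3,g7) ✗  (t4,g2) ✗  (t4,g7) ✓  (t5,g6) ✓  (t6,g1) ✗  (t6,g2) ✗  (t6,g3) ✓  (t6,g6) ✗  (t7,g1) ✗
Counterexamples (restrictor pairs failing the scope): 10.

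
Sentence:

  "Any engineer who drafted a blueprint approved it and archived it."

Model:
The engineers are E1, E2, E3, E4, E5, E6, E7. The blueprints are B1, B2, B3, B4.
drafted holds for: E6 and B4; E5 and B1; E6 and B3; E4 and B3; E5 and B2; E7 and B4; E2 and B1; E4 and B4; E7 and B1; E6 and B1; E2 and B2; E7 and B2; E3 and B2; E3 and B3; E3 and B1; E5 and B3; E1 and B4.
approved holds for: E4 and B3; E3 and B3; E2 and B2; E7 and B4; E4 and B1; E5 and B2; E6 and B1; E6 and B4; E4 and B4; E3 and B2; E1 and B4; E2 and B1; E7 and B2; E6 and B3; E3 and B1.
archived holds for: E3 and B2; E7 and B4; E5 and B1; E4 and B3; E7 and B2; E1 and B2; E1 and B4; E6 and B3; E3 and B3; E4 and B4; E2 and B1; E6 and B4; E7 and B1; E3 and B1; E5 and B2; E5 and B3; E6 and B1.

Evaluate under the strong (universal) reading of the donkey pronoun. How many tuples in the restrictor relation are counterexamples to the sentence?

4

"it" takes "a blueprint" as antecedent — a donkey pronoun bound across the clause boundary.
Strong reading: for every (e,b) with drafted(e,b), approved(e,b) ∧ archived(e,b).
Restrictor pairs: (E1,B4) ✓  (E2,B1) ✓  (E2,B2) ✗  (E3,B1) ✓  (E3,B2) ✓  (E3,B3) ✓  (E4,B3) ✓  (E4,B4) ✓  (E5,B1) ✗  (E5,B2) ✓  (E5,B3) ✗  (E6,B1) ✓  (E6,B3) ✓  (E6,B4) ✓  (E7,B1) ✗  (E7,B2) ✓  (E7,B4) ✓
Counterexamples (restrictor pairs failing the scope): 4.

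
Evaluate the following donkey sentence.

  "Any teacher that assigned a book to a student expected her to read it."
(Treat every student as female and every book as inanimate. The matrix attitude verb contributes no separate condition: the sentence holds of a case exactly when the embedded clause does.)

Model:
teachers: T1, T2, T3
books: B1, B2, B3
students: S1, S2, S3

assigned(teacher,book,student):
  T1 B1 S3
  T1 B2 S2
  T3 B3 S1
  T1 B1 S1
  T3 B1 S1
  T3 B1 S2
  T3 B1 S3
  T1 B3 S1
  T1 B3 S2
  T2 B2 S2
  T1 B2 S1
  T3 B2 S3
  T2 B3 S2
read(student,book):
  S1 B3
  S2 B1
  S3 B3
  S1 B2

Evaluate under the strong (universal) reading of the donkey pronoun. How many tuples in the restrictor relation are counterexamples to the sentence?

9

"her" takes "a student" as antecedent and "it" takes "a book"; both are donkey pronouns co-varying with the restrictor.
Strong reading: for every (t,b,s) with assigned(t,b,s), read(s,b).
Restrictor triples: (T1,B1,S1)→read(S1,B1) ✗  (T1,B1,S3)→read(S3,B1) ✗  (T1,B2,S1)→read(S1,B2) ✓  (T1,B2,S2)→read(S2,B2) ✗  (T1,B3,S1)→read(S1,B3) ✓  (T1,B3,S2)→read(S2,B3) ✗  (T2,B2,S2)→read(S2,B2) ✗  (T2,B3,S2)→read(S2,B3) ✗  (T3,B1,S1)→read(S1,B1) ✗  (T3,B1,S2)→read(S2,B1) ✓  (T3,B1,S3)→read(S3,B1) ✗  (T3,B2,S3)→read(S3,B2) ✗  (T3,B3,S1)→read(S1,B3) ✓
Counterexamples (restrictor triples failing the scope): 9.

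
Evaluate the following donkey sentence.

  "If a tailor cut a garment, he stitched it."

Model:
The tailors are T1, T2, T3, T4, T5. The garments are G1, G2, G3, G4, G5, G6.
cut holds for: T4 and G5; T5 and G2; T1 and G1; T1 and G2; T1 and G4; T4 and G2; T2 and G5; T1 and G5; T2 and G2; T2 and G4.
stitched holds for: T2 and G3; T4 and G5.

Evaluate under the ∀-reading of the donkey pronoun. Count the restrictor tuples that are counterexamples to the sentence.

"it" takes "a garment" as antecedent — a donkey pronoun bound across the clause boundary.
Strong reading: for every (t,g) with cut(t,g), stitched(t,g).
Restrictor pairs: (T1,G1) ✗  (T1,G2) ✗  (T1,G4) ✗  (T1,G5) ✗  (T2,G2) ✗  (T2,G4) ✗  (T2,G5) ✗  (T4,G2) ✗  (T4,G5) ✓  (T5,G2) ✗
Counterexamples (restrictor pairs failing the scope): 9.

9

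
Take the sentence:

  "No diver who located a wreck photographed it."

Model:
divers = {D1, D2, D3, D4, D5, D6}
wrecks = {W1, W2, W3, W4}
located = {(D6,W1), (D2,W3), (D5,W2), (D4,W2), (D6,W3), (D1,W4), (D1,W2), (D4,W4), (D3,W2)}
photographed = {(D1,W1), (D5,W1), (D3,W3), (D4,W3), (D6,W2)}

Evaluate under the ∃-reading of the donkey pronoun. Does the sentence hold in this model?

"it" takes "a wreck" as antecedent — a donkey pronoun bound across the clause boundary.
Truth condition: for no (d,w) with located(d,w) does photographed(d,w) hold.
Restrictor pairs — does the scope hold? (D1,W2):fails  (D1,W4):fails  (D2,W3):fails  (D3,W2):fails  (D4,W2):fails  (D4,W4):fails  (D5,W2):fails  (D6,W1):fails  (D6,W3):fails
Scope holds for no restrictor pair, so the sentence is true.

True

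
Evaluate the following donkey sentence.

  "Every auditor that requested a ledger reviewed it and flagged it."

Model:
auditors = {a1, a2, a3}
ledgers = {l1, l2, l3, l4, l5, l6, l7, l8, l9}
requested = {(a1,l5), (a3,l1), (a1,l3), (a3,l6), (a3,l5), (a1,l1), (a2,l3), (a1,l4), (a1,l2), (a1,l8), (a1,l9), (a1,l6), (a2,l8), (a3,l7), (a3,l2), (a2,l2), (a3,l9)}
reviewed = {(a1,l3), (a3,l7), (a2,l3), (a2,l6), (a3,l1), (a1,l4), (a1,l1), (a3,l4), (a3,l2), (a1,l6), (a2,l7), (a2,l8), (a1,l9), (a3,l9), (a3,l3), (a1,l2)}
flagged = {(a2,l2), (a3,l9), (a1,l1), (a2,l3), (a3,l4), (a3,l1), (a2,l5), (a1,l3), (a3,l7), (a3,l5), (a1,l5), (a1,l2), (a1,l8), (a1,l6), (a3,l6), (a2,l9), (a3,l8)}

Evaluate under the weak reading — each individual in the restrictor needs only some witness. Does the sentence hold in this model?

True

"it" takes "a ledger" as antecedent — a donkey pronoun bound across the clause boundary.
Weak reading: every auditor a with some requested-ledger has at least one requested-ledger l such that reviewed(a,l) ∧ flagged(a,l).
Per auditor: a1:✓  a2:✓  a3:✓
Every auditor in the restrictor has a witness.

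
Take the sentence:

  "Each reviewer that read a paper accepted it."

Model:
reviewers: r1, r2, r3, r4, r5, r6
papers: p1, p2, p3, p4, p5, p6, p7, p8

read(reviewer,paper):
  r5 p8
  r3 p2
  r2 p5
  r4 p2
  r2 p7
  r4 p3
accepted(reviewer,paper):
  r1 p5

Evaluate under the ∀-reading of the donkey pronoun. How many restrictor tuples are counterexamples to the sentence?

6

"it" takes "a paper" as antecedent — a donkey pronoun bound across the clause boundary.
Strong reading: for every (r,p) with read(r,p), accepted(r,p).
Restrictor pairs: (r2,p5) ✗  (r2,p7) ✗  (r3,p2) ✗  (r4,p2) ✗  (r4,p3) ✗  (r5,p8) ✗
Counterexamples (restrictor pairs failing the scope): 6.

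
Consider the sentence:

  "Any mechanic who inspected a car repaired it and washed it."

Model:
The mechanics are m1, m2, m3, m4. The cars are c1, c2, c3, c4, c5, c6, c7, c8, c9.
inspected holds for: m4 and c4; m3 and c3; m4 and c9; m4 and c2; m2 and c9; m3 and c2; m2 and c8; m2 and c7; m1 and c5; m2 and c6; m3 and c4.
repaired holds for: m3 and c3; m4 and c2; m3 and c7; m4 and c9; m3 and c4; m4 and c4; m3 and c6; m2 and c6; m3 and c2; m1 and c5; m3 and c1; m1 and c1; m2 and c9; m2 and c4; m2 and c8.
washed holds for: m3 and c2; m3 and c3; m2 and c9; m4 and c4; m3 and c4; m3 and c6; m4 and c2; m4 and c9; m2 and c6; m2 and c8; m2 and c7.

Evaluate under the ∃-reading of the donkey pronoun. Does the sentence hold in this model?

False

"it" takes "a car" as antecedent — a donkey pronoun bound across the clause boundary.
Weak reading: every mechanic m with some inspected-car has at least one inspected-car c such that repaired(m,c) ∧ washed(m,c).
Per mechanic: m1:✗  m2:✓  m3:✓  m4:✓
m1 has no witness among its inspected-cars.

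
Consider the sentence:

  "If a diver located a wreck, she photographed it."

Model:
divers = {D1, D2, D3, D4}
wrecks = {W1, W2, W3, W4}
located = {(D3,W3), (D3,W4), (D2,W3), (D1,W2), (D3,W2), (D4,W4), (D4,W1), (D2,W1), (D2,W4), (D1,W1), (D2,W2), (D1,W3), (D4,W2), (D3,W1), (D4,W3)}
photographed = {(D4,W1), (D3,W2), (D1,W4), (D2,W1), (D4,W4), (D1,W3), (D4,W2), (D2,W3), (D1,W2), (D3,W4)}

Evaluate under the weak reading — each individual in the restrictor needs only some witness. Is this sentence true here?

"it" takes "a wreck" as antecedent — a donkey pronoun bound across the clause boundary.
Weak reading: every diver d with some located-wreck has at least one located-wreck w such that photographed(d,w).
Per diver: D1:✓  D2:✓  D3:✓  D4:✓
Every diver in the restrictor has a witness.

True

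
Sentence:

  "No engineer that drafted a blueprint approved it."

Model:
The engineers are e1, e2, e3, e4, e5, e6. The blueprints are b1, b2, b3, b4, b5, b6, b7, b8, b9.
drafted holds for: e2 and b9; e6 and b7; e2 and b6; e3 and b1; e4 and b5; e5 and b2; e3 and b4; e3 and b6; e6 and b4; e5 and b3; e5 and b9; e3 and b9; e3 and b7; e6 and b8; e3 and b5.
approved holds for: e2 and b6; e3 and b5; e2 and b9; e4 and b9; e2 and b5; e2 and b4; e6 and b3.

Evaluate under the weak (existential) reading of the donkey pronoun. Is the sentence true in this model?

"it" takes "a blueprint" as antecedent — a donkey pronoun bound across the clause boundary.
Truth condition: for no (e,b) with drafted(e,b) does approved(e,b) hold.
Restrictor pairs — does the scope hold? (e2,b6):holds  (e2,b9):holds  (e3,b1):fails  (e3,b4):fails  (e3,b5):holds  (e3,b6):fails  (e3,b7):fails  (e3,b9):fails  (e4,b5):fails  (e5,b2):fails  (e5,b3):fails  (e5,b9):fails  (e6,b4):fails  (e6,b7):fails  (e6,b8):fails
Scope holds for 3 pair(s), so the sentence is false.

False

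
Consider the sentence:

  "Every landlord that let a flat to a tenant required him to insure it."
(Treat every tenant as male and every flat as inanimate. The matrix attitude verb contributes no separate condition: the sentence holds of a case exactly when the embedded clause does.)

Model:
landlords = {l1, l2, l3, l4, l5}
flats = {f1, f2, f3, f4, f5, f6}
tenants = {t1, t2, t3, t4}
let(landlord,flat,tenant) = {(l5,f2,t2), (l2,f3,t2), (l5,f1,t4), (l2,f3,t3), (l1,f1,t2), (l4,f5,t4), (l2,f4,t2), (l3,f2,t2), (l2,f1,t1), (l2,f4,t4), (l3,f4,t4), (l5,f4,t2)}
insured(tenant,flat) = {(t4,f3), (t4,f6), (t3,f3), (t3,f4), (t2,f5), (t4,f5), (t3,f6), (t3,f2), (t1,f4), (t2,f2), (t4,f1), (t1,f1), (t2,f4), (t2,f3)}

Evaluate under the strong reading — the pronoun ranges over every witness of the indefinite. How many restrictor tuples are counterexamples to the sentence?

"him" takes "a tenant" as antecedent and "it" takes "a flat"; both are donkey pronouns co-varying with the restrictor.
Strong reading: for every (l,f,t) with let(l,f,t), insured(t,f).
Restrictor triples: (l1,f1,t2)→insured(t2,f1) ✗  (l2,f1,t1)→insured(t1,f1) ✓  (l2,f3,t2)→insured(t2,f3) ✓  (l2,f3,t3)→insured(t3,f3) ✓  (l2,f4,t2)→insured(t2,f4) ✓  (l2,f4,t4)→insured(t4,f4) ✗  (l3,f2,t2)→insured(t2,f2) ✓  (l3,f4,t4)→insured(t4,f4) ✗  (l4,f5,t4)→insured(t4,f5) ✓  (l5,f1,t4)→insured(t4,f1) ✓  (l5,f2,t2)→insured(t2,f2) ✓  (l5,f4,t2)→insured(t2,f4) ✓
Counterexamples (restrictor triples failing the scope): 3.

3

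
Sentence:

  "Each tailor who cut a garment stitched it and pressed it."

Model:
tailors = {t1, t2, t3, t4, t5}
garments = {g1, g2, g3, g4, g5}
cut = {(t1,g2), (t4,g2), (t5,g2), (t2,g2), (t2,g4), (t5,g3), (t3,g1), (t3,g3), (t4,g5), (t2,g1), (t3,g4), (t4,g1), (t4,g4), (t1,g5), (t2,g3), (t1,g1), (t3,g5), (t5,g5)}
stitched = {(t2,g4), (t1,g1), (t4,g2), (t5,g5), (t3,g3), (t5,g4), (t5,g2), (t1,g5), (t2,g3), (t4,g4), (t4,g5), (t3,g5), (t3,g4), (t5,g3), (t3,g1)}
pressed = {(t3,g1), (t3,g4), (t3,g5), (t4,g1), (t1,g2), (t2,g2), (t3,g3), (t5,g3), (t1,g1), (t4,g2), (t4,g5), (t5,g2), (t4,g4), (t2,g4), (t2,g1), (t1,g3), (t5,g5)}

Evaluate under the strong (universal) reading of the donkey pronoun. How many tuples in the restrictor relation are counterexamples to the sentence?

"it" takes "a garment" as antecedent — a donkey pronoun bound across the clause boundary.
Strong reading: for every (t,g) with cut(t,g), stitched(t,g) ∧ pressed(t,g).
Restrictor pairs: (t1,g1) ✓  (t1,g2) ✗  (t1,g5) ✗  (t2,g1) ✗  (t2,g2) ✗  (t2,g3) ✗  (t2,g4) ✓  (t3,g1) ✓  (t3,g3) ✓  (t3,g4) ✓  (t3,g5) ✓  (t4,g1) ✗  (t4,g2) ✓  (t4,g4) ✓  (t4,g5) ✓  (t5,g2) ✓  (t5,g3) ✓  (t5,g5) ✓
Counterexamples (restrictor pairs failing the scope): 6.

6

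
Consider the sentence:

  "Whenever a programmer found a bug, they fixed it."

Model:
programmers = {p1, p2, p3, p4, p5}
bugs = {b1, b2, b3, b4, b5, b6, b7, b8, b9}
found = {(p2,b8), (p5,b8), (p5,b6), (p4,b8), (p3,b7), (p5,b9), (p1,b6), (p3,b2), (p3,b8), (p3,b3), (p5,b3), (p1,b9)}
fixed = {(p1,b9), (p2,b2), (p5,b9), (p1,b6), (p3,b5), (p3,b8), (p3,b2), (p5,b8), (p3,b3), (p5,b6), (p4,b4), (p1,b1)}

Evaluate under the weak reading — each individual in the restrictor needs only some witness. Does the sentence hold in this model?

False

"it" takes "a bug" as antecedent — a donkey pronoun bound across the clause boundary.
Weak reading: every programmer p with some found-bug has at least one found-bug b such that fixed(p,b).
Per programmer: p1:✓  p2:✗  p3:✓  p4:✗  p5:✓
p2 has no witness among its found-bugs.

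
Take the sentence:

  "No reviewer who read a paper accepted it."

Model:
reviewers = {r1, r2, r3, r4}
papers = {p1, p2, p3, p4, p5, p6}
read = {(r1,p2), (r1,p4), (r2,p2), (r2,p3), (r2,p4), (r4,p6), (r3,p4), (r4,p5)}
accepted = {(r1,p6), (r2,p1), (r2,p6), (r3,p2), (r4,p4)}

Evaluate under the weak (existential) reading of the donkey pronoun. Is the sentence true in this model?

True

"it" takes "a paper" as antecedent — a donkey pronoun bound across the clause boundary.
Truth condition: for no (r,p) with read(r,p) does accepted(r,p) hold.
Restrictor pairs — does the scope hold? (r1,p2):fails  (r1,p4):fails  (r2,p2):fails  (r2,p3):fails  (r2,p4):fails  (r3,p4):fails  (r4,p5):fails  (r4,p6):fails
Scope holds for no restrictor pair, so the sentence is true.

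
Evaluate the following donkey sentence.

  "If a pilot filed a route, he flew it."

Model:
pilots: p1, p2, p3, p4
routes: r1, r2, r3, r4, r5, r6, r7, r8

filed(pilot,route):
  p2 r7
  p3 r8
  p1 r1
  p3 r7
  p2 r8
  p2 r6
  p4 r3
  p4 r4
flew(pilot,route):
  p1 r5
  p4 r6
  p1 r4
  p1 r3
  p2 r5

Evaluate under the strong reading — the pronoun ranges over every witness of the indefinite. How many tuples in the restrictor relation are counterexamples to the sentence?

"it" takes "a route" as antecedent — a donkey pronoun bound across the clause boundary.
Strong reading: for every (p,r) with filed(p,r), flew(p,r).
Restrictor pairs: (p1,r1) ✗  (p2,r6) ✗  (p2,r7) ✗  (p2,r8) ✗  (p3,r7) ✗  (p3,r8) ✗  (p4,r3) ✗  (p4,r4) ✗
Counterexamples (restrictor pairs failing the scope): 8.

8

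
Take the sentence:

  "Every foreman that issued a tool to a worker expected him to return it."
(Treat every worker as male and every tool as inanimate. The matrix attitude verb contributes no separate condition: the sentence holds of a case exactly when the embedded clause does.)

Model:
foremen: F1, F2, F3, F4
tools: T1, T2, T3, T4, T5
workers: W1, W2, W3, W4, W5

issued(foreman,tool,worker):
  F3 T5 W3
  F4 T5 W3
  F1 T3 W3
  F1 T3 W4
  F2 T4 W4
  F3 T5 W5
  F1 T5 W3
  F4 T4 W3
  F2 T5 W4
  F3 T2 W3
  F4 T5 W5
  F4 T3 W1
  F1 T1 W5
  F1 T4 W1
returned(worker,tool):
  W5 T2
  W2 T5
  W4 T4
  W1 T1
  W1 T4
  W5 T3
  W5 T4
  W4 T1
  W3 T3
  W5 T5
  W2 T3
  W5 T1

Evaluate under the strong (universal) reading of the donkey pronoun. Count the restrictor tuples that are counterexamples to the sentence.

8

"him" takes "a worker" as antecedent and "it" takes "a tool"; both are donkey pronouns co-varying with the restrictor.
Strong reading: for every (f,t,w) with issued(f,t,w), returned(w,t).
Restrictor triples: (F1,T1,W5)→returned(W5,T1) ✓  (F1,T3,W3)→returned(W3,T3) ✓  (F1,T3,W4)→returned(W4,T3) ✗  (F1,T4,W1)→returned(W1,T4) ✓  (F1,T5,W3)→returned(W3,T5) ✗  (F2,T4,W4)→returned(W4,T4) ✓  (F2,T5,W4)→returned(W4,T5) ✗  (F3,T2,W3)→returned(W3,T2) ✗  (F3,T5,W3)→returned(W3,T5) ✗  (F3,T5,W5)→returned(W5,T5) ✓  (F4,T3,W1)→returned(W1,T3) ✗  (F4,T4,W3)→returned(W3,T4) ✗  (F4,T5,W3)→returned(W3,T5) ✗  (F4,T5,W5)→returned(W5,T5) ✓
Counterexamples (restrictor triples failing the scope): 8.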